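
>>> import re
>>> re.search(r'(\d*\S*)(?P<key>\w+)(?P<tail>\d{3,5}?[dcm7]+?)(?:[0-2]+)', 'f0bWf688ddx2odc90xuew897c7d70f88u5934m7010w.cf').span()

This matches zero or more of a digit, then zero or more of a non-whitespace character (captured); then one or more of a word character (captured as 'key'); then 3 to 5 of a digit (lazy), then one or more of one of [dcm7] (lazy) (captured as 'tail'); then one or more of a character in [0-2] (non-capturing group).
Unlike `match`, `search` isn't anchored — it looks for the pattern anywhere in the string.
The match spans [0:42] → 'f0bWf688ddx2odc90xuew897c7d70f88u5934m7010'.
Captured: group 1 = 'f0bWf688ddx2odc90xuew897c7d70f88u', group 2 = '5', group 3 = '934m7'.

(0, 42)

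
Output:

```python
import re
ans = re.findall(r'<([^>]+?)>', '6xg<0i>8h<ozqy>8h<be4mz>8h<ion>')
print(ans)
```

Walking the string: at [3:7] match '<0i>', group 1 = '0i'; at [9:15] match '<ozqy>', group 1 = 'ozqy'; at [17:24] match '<be4mz>', group 1 = 'be4mz'; at [26:31] match '<ion>', group 1 = 'ion'.
With a single group, `findall` returns only what that group captured — 4 items.

['0i', 'ozqy', 'be4mz', 'ion']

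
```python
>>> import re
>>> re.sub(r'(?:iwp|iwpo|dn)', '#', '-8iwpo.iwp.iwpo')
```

'-8#o.#.#o'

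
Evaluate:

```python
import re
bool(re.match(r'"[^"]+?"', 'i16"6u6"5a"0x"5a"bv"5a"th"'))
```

False

`match` is anchored at position 0; if the pattern doesn't fit there, it returns None.
Here position 0 doesn't satisfy it, so the call returns None, and `bool(None)` is False.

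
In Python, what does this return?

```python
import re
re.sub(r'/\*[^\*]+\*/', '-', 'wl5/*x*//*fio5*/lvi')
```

Each match is replaced by '-'.

'wl5--lvi'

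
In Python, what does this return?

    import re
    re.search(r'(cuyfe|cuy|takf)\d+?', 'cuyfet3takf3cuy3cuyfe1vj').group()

The match spans [7:12] → 'takf3'.

'takf3'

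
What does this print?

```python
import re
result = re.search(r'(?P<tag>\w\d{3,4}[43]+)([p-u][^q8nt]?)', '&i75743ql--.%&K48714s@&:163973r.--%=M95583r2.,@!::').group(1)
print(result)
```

i75743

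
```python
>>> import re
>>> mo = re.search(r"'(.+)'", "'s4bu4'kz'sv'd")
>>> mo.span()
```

(0, 13)

The match spans [0:13] → "'s4bu4'kz'sv'".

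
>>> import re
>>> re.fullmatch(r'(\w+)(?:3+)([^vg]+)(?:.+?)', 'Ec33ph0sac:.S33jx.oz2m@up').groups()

The match spans [0:25] → 'Ec33ph0sac:.S33jx.oz2m@up'.
Captured: group 1 = 'Ec3', group 2 = 'ph0sac:.S33jx.oz2m@u'.

('Ec3', 'ph0sac:.S33jx.oz2m@u')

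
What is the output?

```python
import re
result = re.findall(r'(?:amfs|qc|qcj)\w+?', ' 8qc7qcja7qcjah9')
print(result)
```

Branches in `(...|...)` are attempted left-to-right; the first branch that allows the whole pattern to succeed is taken.
Matches: at [2:5] → 'qc7'; at [5:8] → 'qcj'; at [10:13] → 'qcj'.
Since nothing is captured, `findall` lists the 3 matched substrings directly.

['qc7', 'qcj', 'qcj']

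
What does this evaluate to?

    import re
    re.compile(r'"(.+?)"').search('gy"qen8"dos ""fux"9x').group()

Because the quantifier is non-greedy, it stops expanding at the earliest point where the rest of the pattern can succeed.
`re.search` tries every starting position until one works.
The match spans [2:8] → '"qen8"'.
Captured: group 1 = 'qen8'.

'"qen8"'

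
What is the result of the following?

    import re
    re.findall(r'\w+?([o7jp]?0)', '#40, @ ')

['0']

Pattern: one or more of a word character (lazy); then optionally one of [o7jp], then the literal '0' (captured).
Matches: at [1:3] match '40', group 1 = '0'.
One capturing group, so `findall` returns just the captured substring from the one match — 1 in all.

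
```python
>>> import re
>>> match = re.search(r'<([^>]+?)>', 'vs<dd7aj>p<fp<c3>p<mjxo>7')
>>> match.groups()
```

The match spans [2:9] → '<dd7aj>'.
Captured: group 1 = 'dd7aj'.

('dd7aj',)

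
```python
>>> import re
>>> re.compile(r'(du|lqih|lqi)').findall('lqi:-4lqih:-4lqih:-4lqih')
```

['lqi', 'lqih', 'lqih', 'lqih']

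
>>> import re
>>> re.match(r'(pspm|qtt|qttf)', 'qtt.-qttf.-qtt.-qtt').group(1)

'qtt'

`re.match` won't scan ahead — the pattern has to work from the very first character.
The match spans [0:3] → 'qtt'.
Captured: group 1 = 'qtt'.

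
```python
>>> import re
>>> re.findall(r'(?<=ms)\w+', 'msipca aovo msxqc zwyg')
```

Lookahead/lookbehind check context without consuming it, so the matched span excludes the asserted characters.
`findall` yields the raw match text (2 of them) because the pattern has no groups.

['ipca', 'xqc']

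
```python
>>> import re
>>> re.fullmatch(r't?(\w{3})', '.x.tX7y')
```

None

`fullmatch` succeeds only if the pattern covers the string from start to end.
Here there's no way to consume every character, so the call returns None.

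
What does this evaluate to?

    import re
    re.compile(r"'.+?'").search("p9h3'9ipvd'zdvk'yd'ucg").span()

(4, 11)

A `+?`/`*?`/`{m,n}?` starts at its minimum and grows only as far as needed for what follows to match.
`re.search` scans for the first position where the pattern succeeds.
The match spans [4:11] → "'9ipvd'".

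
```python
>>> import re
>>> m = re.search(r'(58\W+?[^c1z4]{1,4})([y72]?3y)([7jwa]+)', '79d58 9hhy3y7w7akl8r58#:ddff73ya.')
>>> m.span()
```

The match spans [3:16] → '58 9hhy3y7w7a'.

(3, 16)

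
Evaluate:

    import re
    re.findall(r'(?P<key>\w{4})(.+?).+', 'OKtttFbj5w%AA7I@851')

This matches exactly 4 of a word character (captured as 'key'); then one or more of any character (lazy) (captured); then one or more of any character.
2 groups means the one result is a tuple of 2 captured strings — 1 here.

[('OKtt', 't')]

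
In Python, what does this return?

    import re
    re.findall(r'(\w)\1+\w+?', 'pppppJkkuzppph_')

['p', 'k', 'p']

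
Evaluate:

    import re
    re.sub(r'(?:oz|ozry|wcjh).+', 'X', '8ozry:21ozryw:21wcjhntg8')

'8X'

Matches: at [1:24] → 'ozry:21ozryw:21wcjhntg8'.
`sub` substitutes 'X' at each match site.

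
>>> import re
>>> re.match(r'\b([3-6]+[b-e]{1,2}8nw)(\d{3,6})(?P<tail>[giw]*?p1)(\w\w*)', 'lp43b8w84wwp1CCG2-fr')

None

The pattern matches a word boundary (`\b`, zero-width); then one or more of a character in [3-6], then 1 to 2 of a character in [b-e], then the literal '8nw' (captured); then 3 to 6 of a digit (captured); then zero or more of one of [giw] (lazy), then the literal 'p1' (captured as 'tail'); then a word character, then zero or more of a word character (captured).
`match` is anchored at position 0; if the pattern doesn't fit there, it returns None.
Here position 0 doesn't satisfy it, so the call returns None.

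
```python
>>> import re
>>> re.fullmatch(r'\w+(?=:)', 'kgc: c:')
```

For `fullmatch`, every character of the input must be accounted for by the pattern.
Here the string isn't matched end-to-end, so the call returns None.

None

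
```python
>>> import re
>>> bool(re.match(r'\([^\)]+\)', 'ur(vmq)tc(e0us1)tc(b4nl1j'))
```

False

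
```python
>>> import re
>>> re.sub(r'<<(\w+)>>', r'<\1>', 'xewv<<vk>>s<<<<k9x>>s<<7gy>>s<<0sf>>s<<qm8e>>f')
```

Matches: at [4:10] → '<<vk>>'; at [13:20] → '<<k9x>>'; at [21:28] → '<<7gy>>'; at [29:36] → '<<0sf>>'; at [37:45] → '<<qm8e>>'.
The replacement refers to a captured group, so each match is rewritten using its own captured text.

'xewv<vk>s<<<k9x>s<7gy>s<0sf>s<qm8e>f'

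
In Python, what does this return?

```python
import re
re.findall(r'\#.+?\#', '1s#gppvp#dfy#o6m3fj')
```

['#gppvp#']

A `+?`/`*?`/`{m,n}?` starts at its minimum and grows only as far as needed for what follows to match.
Matches: at [2:9] → '#gppvp#'.
Since nothing is captured, `findall` lists the 1 matched substring directly.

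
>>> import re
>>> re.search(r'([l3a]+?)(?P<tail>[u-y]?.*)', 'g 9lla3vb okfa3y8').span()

(3, 17)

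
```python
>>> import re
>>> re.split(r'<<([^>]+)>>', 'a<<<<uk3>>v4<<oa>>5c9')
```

['a', '<<uk3', 'v4', 'oa', '5c9']

Matches to split on: at [1:10] → '<<<<uk3>>'; at [12:18] → '<<oa>>'.
The group in the pattern means `split` returns the separators' captures alongside the pieces.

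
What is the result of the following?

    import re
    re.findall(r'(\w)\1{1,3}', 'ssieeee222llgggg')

`\1` is not a pattern — it's the concrete string captured by group 1, re-applied verbatim.
With a single group, `findall` returns only what that group captured — 5 items.

['s', 'e', '2', 'l', 'g']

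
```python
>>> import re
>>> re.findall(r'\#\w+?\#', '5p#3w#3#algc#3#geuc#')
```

`findall` yields the raw match text (3 of them) because the pattern has no groups.

['#3w#', '#algc#', '#geuc#']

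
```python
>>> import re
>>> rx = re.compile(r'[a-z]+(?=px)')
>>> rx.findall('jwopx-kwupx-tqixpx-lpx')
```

['jwo', 'kwu', 'tqix', 'l']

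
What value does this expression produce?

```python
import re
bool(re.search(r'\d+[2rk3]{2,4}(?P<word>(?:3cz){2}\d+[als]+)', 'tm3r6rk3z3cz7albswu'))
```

Here nothing in the string fits, so the call returns None, and `bool(None)` is False.

False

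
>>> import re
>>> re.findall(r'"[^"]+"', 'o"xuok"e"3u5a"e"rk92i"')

['"xuok"', '"3u5a"', '"rk92i"']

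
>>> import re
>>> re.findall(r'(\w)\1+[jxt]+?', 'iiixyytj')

['i', 'y']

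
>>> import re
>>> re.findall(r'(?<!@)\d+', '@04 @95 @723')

The negative lookahead/lookbehind blocks any match where the forbidden context is present.
With no groups in the pattern, `findall` gives back each whole match — 3 here.

['4', '5', '23']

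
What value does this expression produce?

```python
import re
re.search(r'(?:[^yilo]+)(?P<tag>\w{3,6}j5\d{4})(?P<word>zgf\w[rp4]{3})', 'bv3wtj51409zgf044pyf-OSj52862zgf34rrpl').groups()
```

('3wtj51409', 'zgf044p')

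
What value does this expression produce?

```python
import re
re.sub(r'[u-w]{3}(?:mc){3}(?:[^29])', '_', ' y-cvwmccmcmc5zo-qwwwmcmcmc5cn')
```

This matches exactly 3 of a character in [u-w], then the literal 'mc' repeated 3 times; then any character except [29] (non-capturing group).
Each match is replaced by '_'.

' y-cvwmccmcmc5zo-q_cn'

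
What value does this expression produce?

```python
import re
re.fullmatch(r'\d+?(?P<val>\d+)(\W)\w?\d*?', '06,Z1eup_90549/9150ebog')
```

None

Pattern: one or more of a digit (lazy); then one or more of a digit (captured as 'val'); then a non-word character (captured); then optionally a word character, then zero or more of a digit (lazy).
`re.fullmatch` requires the pattern to consume the entire string.
Here the string isn't matched end-to-end, so the call returns None.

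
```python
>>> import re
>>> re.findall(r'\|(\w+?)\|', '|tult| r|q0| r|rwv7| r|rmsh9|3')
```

['tult', 'q0', 'rwv7', 'rmsh9']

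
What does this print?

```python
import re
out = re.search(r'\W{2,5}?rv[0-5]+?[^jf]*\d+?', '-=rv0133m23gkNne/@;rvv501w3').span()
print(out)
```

(0, 27)

The match spans [0:27] → '-=rv0133m23gkNne/@;rvv501w3'.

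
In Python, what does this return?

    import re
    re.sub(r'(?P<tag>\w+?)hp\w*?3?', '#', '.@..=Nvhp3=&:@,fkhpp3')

The pattern matches one or more of a word character (lazy) (captured as 'tag'); then the literal 'hp', then zero or more of a word character (lazy), then optionally the literal '3'.
Because the quantifier is non-greedy, it stops expanding at the earliest point where the rest of the pattern can succeed.
Matches: at [5:10] → 'Nvhp3'; at [15:19] → 'fkhp'.
Each match is replaced by '#'.

'.@..=#=&:@,#p3'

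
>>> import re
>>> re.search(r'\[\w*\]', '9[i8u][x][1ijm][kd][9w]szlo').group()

'[i8u]'

Unlike `match`, `search` isn't anchored — it looks for the pattern anywhere in the string.
The match spans [1:6] → '[i8u]'.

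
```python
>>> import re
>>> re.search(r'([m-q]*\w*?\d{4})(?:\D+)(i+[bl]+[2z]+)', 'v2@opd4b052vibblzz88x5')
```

None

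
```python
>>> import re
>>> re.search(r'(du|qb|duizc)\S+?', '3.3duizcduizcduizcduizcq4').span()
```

(3, 6)

Alternation tries branches left to right and keeps the first one that lets the overall match succeed at that position.
Unlike `match`, `search` isn't anchored — it looks for the pattern anywhere in the string.
The match spans [3:6] → 'dui'.
Captured: group 1 = 'du'.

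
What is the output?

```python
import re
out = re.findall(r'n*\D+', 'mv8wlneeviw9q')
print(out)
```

This matches zero or more of a literal 'n'; then one or more of a non-digit.
Walking the string: at [0:2] → 'mv'; at [3:11] → 'wlneeviw'; at [12:13] → 'q'.
`findall` yields the raw match text (3 of them) because the pattern has no groups.

['mv', 'wlneeviw', 'q']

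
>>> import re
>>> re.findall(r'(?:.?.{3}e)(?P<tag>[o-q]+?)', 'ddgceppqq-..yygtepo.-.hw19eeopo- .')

Pattern: optionally any character, then exactly 3 of any character, then a literal 'e' (non-capturing group); then one or more of a character in [o-q] (lazy) (captured as 'tag').
The `?` after the quantifier makes it lazy — it takes as little as possible before letting the rest of the pattern try.
Matches: at [0:6] match 'ddgcep', group 1 = 'p'; at [12:18] match 'yygtep', group 1 = 'p'; at [23:29] match 'w19eeo', group 1 = 'o'.
`findall` collects group 1 from each match (3 total).

['p', 'p', 'o']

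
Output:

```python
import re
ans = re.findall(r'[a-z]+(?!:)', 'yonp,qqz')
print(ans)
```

['yonp', 'qqz']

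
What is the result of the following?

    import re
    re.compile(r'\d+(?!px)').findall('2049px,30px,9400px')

['204', '3', '940']

The negative lookaround is zero-width — it rules out positions where the adjacent text would match, without consuming anything.
Walking the string: at [0:3] → '204'; at [7:8] → '3'; at [12:15] → '940'.
With no groups in the pattern, `findall` gives back each whole match — 3 here.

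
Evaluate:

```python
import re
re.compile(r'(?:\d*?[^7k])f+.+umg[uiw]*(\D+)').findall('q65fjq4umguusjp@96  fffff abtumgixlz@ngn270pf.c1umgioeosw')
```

The pattern matches zero or more of a digit (lazy), then any character except [7k] (non-capturing group); then one or more of a literal 'f'; then one or more of any character, then the literal 'umg', then zero or more of one of [uiw]; then one or more of a non-digit (captured).
Walking the string: at [1:57] match '65fjq4umguusjp@96  fffff abtumgixlz@ngn270pf.c1umgioeosw', group 1 = 'oeosw'.
Because there's exactly one group, `findall` drops the full match and keeps group 1 from the one hit.

['oeosw']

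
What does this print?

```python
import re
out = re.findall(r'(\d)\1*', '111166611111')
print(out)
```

['1', '6', '1']

`\1` is not a pattern — it's the concrete string captured by group 1, re-applied verbatim.
`findall` collects group 1 from each match (3 total).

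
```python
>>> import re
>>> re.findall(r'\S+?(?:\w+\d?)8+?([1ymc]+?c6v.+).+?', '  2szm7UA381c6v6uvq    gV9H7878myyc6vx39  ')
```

Pattern: one or more of a non-whitespace character (lazy); then one or more of a word character, then optionally a digit (non-capturing group); then one or more of a literal '8' (lazy); then one or more of one of [1ymc] (lazy), then the literal 'c6v', then one or more of any character (captured); then one or more of any character (lazy).
Scanning left to right: at [2:42] match '2szm7UA381c6v6uvq    gV9H7878myyc6vx39  ', group 1 = '1c6v6uvq    gV9H7878myyc6vx39 '.
Because there's exactly one group, `findall` drops the full match and keeps group 1 from the one hit.

['1c6v6uvq    gV9H7878myyc6vx39 ']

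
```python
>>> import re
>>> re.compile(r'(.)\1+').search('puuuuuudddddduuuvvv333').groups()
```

('u',)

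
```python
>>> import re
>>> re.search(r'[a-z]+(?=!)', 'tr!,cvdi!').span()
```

(0, 2)

Because the assertion is zero-width, the text it checks is not consumed and won't appear in the result.
`search` walks the string left to right and returns the first match it finds.
The match spans [0:2] → 'tr'.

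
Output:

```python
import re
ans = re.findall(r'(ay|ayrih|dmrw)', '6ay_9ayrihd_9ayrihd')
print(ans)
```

The regex engine tests alternatives in the order written; an earlier branch that matches wins even if a later one would match more.
One capturing group, so `findall` returns just the captured substring from each match — 3 in all.

['ay', 'ay', 'ay']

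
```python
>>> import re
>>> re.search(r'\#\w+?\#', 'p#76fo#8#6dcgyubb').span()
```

Unlike `match`, `search` isn't anchored — it looks for the pattern anywhere in the string.
The match spans [1:7] → '#76fo#'.

(1, 7)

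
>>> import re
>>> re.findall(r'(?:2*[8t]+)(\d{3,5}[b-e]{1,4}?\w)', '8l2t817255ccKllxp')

['17255cc']

With the lazy modifier that quantifier settles for the fewest repetitions that let the rest of the pattern succeed (the atoms after it are unaffected and can still be greedy).
One capturing group, so `findall` returns just the captured substring from the one match — 1 in all.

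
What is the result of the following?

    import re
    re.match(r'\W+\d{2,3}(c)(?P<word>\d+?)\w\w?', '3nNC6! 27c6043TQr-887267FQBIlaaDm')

`re.match` only tries the pattern at the start of the string.
Here the string doesn't start with a match, so the call returns None.

None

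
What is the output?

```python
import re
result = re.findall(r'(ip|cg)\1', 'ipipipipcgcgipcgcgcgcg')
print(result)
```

['ip', 'ip', 'cg', 'cg', 'cg']

`\1` has to match the exact text group 1 already captured.
Walking the string: at [0:4] match 'ipip', group 1 = 'ip'; at [4:8] match 'ipip', group 1 = 'ip'; at [8:12] match 'cgcg', group 1 = 'cg'; at [14:18] match 'cgcg', group 1 = 'cg'; at [18:22] match 'cgcg', group 1 = 'cg'.
With a single group, `findall` returns only what that group captured — 5 items.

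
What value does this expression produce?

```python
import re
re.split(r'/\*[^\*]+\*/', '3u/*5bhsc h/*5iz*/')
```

['3u/*5bhsc h', '']

Splitting on the pattern gives 2 pieces.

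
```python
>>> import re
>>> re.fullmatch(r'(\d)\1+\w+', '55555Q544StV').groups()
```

`\1` is not a pattern — it's the concrete string captured by group 1, re-applied verbatim.
For `fullmatch`, every character of the input must be accounted for by the pattern.
The match spans [0:12] → '55555Q544StV'.
Captured: group 1 = '5'.

('5',)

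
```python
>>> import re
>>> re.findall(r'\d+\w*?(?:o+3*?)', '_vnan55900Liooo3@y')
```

['55900Liooo']

The pattern matches one or more of a digit; then zero or more of a word character (lazy); then one or more of the literal 'o', then zero or more of the literal '3' (lazy) (non-capturing group).
Scanning left to right: at [5:15] → '55900Liooo'.
Since nothing is captured, `findall` lists the 1 matched substring directly.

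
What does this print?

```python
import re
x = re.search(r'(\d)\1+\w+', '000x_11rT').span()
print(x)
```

(0, 9)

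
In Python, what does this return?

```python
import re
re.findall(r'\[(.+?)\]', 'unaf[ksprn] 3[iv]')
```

['ksprn', 'iv']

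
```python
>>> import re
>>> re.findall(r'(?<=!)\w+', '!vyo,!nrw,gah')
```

Because the assertion is zero-width, the text it checks is not consumed and won't appear in the result.
Scanning left to right: at [1:4] → 'vyo'; at [6:9] → 'nrw'.
With no groups in the pattern, `findall` gives back each whole match — 2 here.

['vyo', 'nrw']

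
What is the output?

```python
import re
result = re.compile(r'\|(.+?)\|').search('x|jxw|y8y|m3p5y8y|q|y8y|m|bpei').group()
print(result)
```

|jxw|

With the lazy modifier that quantifier settles for the fewest repetitions that let the rest of the pattern succeed (the atoms after it are unaffected and can still be greedy).
Unlike `match`, `search` isn't anchored — it looks for the pattern anywhere in the string.
The match spans [1:6] → '|jxw|'.
Captured: group 1 = 'jxw'.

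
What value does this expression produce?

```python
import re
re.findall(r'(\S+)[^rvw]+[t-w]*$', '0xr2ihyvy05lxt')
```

['0xr2ihyvy05lx']

Pattern: one or more of a non-whitespace character (captured); then one or more of any character except [rvw]; then zero or more of a character in [t-w]; then anchored at the end.
Walking the string: at [0:14] match '0xr2ihyvy05lxt', group 1 = '0xr2ihyvy05lx'.
Because there's exactly one group, `findall` drops the full match and keeps group 1 from the one hit.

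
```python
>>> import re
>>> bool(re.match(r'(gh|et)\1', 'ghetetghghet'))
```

False

After group 1 captures some text, `\1` only succeeds where that same text appears again.
With `match`, the pattern is implicitly anchored at the beginning.
Here the string doesn't start with a match, so the call returns None, and `bool(None)` is False.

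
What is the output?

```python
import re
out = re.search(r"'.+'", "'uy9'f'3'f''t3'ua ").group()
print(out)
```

'uy9'f'3'f''t3'

Unlike `match`, `search` isn't anchored — it looks for the pattern anywhere in the string.
The match spans [0:15] → "'uy9'f'3'f''t3'".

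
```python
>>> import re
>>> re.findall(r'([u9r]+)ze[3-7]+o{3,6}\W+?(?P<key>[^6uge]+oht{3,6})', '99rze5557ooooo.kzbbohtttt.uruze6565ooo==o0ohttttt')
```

Pattern: one or more of one of [u9r] (captured); then the literal 'ze', then one or more of a character in [3-7], then 3 to 6 of a literal 'o'; then one or more of a non-word character (lazy); then one or more of any character except [6uge], then the literal 'oh', then 3 to 6 of the literal 't' (captured as 'key').
A non-greedy quantifier consumes as few characters as it can — just enough that the remainder of the pattern still matches from where it stops; whatever follows it matches normally.
Matches: at [0:25] match '99rze5557ooooo.kzbbohtttt', groups = ('99r', 'kzbbohtttt'); at [26:49] match 'uruze6565ooo==o0ohttttt', groups = ('uru', '=o0ohttttt').
Multiple groups make `findall` return tuples — one 2-tuple for each match.

[('99r', 'kzbbohtttt'), ('uru', '=o0ohttttt')]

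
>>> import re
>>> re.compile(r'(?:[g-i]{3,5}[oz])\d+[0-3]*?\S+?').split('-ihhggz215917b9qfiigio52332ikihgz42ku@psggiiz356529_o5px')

This matches 3 to 5 of a character in [g-i], then one of [oz] (non-capturing group); then one or more of a digit, then zero or more of a character in [0-3] (lazy); then one or more of a non-whitespace character (lazy).
A `+?`/`*?`/`{m,n}?` starts at its minimum and grows only as far as needed for what follows to match.
Matches to split on: at [1:14] → 'ihhggz215917b'; at [17:28] → 'iigio52332i'; at [29:36] → 'ihgz42k'; at [40:52] → 'ggiiz356529_'.
`split` removes every match and returns the 5 fragments in between.

['-', '9qf', 'k', 'u@ps', 'o5px']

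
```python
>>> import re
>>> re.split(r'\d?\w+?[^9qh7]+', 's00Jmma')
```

The pattern matches optionally a digit, then one or more of a word character (lazy); then one or more of any character except [9qh7].
Matches to split on: at [0:7] → 's00Jmma'.
`split` removes every match and returns the 2 fragments in between.

['', '']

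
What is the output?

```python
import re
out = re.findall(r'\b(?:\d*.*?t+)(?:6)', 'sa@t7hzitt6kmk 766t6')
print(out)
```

['sa@t7hzitt6', ' 766t6']

The `?` after the quantifier makes it lazy — it takes as little as possible before letting the rest of the pattern try.
With no groups in the pattern, `findall` gives back each whole match — 2 here.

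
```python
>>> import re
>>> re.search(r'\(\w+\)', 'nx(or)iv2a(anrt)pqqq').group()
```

'(or)'

The match spans [2:6] → '(or)'.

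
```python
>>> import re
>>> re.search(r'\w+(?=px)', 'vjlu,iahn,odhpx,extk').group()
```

The `(?=…)`/`(?<=…)` assertion just peeks at neighbouring text; it doesn't advance the match position.
`search` walks the string left to right and returns the first match it finds.
The match spans [10:13] → 'odh'.

'odh'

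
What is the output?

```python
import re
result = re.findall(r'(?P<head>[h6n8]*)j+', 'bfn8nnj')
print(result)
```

['n8nn']

One capturing group, so `findall` returns just the captured substring from the one match — 1 in all.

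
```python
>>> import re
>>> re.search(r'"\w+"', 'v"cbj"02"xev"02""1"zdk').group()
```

'"cbj"'

The match spans [1:6] → '"cbj"'.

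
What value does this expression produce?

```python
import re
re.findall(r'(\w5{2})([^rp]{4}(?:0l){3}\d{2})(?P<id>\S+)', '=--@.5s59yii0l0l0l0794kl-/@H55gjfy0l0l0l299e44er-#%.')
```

The pattern matches a word character, then exactly 2 of a literal '5' (captured); then exactly 4 of any character except [rp], then the literal '0l' repeated 3 times, then exactly 2 of a digit (captured); then one or more of a non-whitespace character (captured as 'id').
Walking the string: at [27:52] match 'H55gjfy0l0l0l299e44er-#%.', groups = ('H55', 'gjfy0l0l0l29', '9e44er-#%.').
3 groups means the one result is a tuple of 3 captured strings — 1 here.

[('H55', 'gjfy0l0l0l29', '9e44er-#%.')]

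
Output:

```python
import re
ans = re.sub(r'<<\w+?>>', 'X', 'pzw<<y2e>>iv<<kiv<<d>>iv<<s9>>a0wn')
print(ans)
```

`sub` substitutes 'X' at each match site.

pzwXiv<<kivXivXa0wn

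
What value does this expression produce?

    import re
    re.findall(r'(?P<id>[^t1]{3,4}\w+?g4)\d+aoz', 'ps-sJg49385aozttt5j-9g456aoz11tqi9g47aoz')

['ps-sJg4', '5j-9g456aoz11tqi9g4']

The pattern matches 3 to 4 of any character except [t1], then one or more of a word character (lazy), then the literal 'g4' (captured as 'id'); then one or more of a digit, then the literal 'aoz'.
Walking the string: at [0:14] match 'ps-sJg49385aoz', group 1 = 'ps-sJg4'; at [17:40] match '5j-9g456aoz11tqi9g47aoz', group 1 = '5j-9g456aoz11tqi9g4'.
With a single group, `findall` returns only what that group captured — 2 items.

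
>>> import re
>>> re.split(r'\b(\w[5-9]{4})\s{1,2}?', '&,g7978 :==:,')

['&,', 'g7978', ':==:,']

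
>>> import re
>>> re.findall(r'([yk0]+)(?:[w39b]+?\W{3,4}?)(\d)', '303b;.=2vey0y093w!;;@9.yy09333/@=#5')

[('0', '2'), ('y0y0', '9'), ('yy0', '5')]

Pattern: one or more of one of [yk0] (captured); then one or more of one of [w39b] (lazy), then 3 to 4 of a non-word character (lazy) (non-capturing group); then a digit (captured).
Scanning left to right: at [1:8] match '03b;.=2', groups = ('0', '2'); at [10:22] match 'y0y093w!;;@9', groups = ('y0y0', '9'); at [23:35] match 'yy09333/@=#5', groups = ('yy0', '5').
2 groups means each result is a tuple of 2 captured strings — 3 here.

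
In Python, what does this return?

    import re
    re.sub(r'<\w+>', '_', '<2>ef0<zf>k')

Each match is replaced by '_'.

'_ef0_k'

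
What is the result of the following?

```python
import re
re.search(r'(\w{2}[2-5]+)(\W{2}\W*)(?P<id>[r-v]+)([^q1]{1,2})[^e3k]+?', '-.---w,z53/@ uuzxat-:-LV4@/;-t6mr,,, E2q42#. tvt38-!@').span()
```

(7, 18)

The pattern matches exactly 2 of a word character, then one or more of a character in [2-5] (captured); then exactly 2 of a non-word character, then zero or more of a non-word character (captured); then one or more of a character in [r-v] (captured as 'id'); then 1 to 2 of any character except [q1] (captured); then one or more of any character except [e3k] (lazy).
With the lazy modifier that quantifier settles for the fewest repetitions that let the rest of the pattern succeed (the atoms after it are unaffected and can still be greedy).
`search` walks the string left to right and returns the first match it finds.
The match spans [7:18] → 'z53/@ uuzxa'.
Captured: group 1 = 'z53', group 2 = '/@ ', group 3 = 'uu', group 4 = 'zx'.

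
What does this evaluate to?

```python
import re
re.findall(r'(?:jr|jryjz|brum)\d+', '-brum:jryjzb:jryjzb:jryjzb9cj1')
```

No capturing groups, so `findall` returns the 0 full match strings.
Nothing in the string satisfies the pattern, so the list is empty.

[]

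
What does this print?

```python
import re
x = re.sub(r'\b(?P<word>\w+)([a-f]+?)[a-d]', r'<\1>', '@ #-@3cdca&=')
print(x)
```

@ #-@<3cd>&=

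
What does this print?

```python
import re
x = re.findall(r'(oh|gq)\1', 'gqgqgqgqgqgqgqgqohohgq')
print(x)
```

['gq', 'gq', 'gq', 'gq', 'oh']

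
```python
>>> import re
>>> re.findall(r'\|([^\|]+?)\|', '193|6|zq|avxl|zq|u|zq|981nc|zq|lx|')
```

['6', 'avxl', 'u', '981nc', 'lx']

Walking the string: at [3:6] match '|6|', group 1 = '6'; at [8:14] match '|avxl|', group 1 = 'avxl'; at [16:19] match '|u|', group 1 = 'u'; at [21:28] match '|981nc|', group 1 = '981nc'; at [30:34] match '|lx|', group 1 = 'lx'.
With a single group, `findall` returns only what that group captured — 5 items.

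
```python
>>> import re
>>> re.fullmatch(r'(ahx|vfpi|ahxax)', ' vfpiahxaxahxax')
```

None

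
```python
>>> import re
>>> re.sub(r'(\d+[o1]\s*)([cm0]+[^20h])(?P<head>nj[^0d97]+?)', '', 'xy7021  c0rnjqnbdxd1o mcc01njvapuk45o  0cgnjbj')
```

This matches one or more of a digit, then one of [o1], then zero or more of whitespace (captured); then one or more of one of [cm0], then any character except [20h] (captured); then the literal 'nj', then one or more of any character except [0d97] (lazy) (captured as 'head').
Matches: at [2:14] → '7021  c0rnjq'; at [19:30] → '1o mcc01njv'; at [34:45] → '45o  0cgnjb'.
Each match is replaced by ''.

'xynbdxdapukj'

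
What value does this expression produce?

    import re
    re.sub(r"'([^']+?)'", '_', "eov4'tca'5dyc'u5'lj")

'eov4_5dyc_lj'

Every occurrence is swapped for '_'.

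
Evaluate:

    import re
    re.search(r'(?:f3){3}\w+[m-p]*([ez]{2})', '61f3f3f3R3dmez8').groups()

This matches the literal 'f3' repeated 3 times, then one or more of a word character; then zero or more of a character in [m-p]; then exactly 2 of one of [ez] (captured).
`re.search` tries every starting position until one works.
The match spans [2:14] → 'f3f3f3R3dmez'.
Captured: group 1 = 'ez'.

('ez',)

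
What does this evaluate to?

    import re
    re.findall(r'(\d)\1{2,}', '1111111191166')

After group 1 captures some text, `\1` only succeeds where that same text appears again.
With a single group, `findall` returns only what that group captured — 1 item.

['1']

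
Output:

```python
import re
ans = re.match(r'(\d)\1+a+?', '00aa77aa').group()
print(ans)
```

With `match`, the pattern is implicitly anchored at the beginning.
The match spans [0:3] → '00a'.

00a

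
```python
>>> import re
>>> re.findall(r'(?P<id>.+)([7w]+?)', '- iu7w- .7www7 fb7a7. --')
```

[('- iu7w- .7www7 fb7a', '7')]

With 2 capturing groups, `findall` returns a 2-tuple per match.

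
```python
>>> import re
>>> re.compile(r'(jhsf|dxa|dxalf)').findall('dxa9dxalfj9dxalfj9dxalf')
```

Alternation isn't longest-match — the leftmost alternative that fits at this position is chosen.
Walking the string: at [0:3] match 'dxa', group 1 = 'dxa'; at [4:7] match 'dxa', group 1 = 'dxa'; at [11:14] match 'dxa', group 1 = 'dxa'; at [18:21] match 'dxa', group 1 = 'dxa'.
With a single group, `findall` returns only what that group captured — 4 items.

['dxa', 'dxa', 'dxa', 'dxa']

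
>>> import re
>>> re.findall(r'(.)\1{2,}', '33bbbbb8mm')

['b']

A backreference is literal: `\1` must see the identical characters the first group matched.
Walking the string: at [2:7] match 'bbbbb', group 1 = 'b'.
With a single group, `findall` returns only what that group captured — 1 item.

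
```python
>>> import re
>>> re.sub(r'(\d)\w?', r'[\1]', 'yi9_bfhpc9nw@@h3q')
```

'yi[9]bfhpc[9]w@@h[3]'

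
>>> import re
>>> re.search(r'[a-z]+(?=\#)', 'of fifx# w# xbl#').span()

(3, 7)

The lookaround is zero-width — it requires the adjacent text to match without consuming it, so the asserted text isn't part of the match.
Unlike `match`, `search` isn't anchored — it looks for the pattern anywhere in the string.
The match spans [3:7] → 'fifx'.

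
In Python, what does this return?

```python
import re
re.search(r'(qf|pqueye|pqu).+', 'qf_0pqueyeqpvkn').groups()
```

('qf',)

`re.search` tries every starting position until one works.
The match spans [0:15] → 'qf_0pqueyeqpvkn'.
Captured: group 1 = 'qf'.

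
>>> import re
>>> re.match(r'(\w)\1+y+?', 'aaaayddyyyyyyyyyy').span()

`match` is anchored at position 0; if the pattern doesn't fit there, it returns None.
The match spans [0:5] → 'aaaay'.

(0, 5)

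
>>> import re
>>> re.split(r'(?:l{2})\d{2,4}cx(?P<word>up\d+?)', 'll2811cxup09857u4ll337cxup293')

This matches exactly 2 of a literal 'l' (non-capturing group); then 2 to 4 of a digit, then the literal 'cx'; then the literal 'up', then one or more of a digit (lazy) (captured as 'word').
Matches to split on: at [0:11] → 'll2811cxup0'; at [17:27] → 'll337cxup2'.
The group in the pattern means `split` returns the separators' captures alongside the pieces.

['', 'up0', '9857u4', 'up2', '93']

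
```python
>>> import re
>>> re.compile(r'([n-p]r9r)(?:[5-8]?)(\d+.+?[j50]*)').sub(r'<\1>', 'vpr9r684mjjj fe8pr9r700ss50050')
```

A non-greedy quantifier consumes as few characters as it can — just enough that the remainder of the pattern still matches from where it stops; whatever follows it matches normally.
Each match is replaced using the text its own group 1 captured.

'v<pr9r> fe8<pr9r>s50050'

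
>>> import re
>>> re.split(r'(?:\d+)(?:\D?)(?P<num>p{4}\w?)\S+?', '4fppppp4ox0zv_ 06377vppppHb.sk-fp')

['', 'ppppp', 'ox0zv_ ', 'ppppH', '.sk-fp']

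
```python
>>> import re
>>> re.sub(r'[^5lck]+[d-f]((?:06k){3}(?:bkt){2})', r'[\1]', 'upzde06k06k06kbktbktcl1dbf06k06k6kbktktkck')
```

The pattern matches one or more of any character except [5lck], then a character in [d-f]; then the literal '06k' repeated 3 times, then the literal 'bkt' repeated 2 times (captured).
Matches: at [0:20] → 'upzde06k06k06kbktbkt'.
`\1` in the replacement pulls in group 1's text for each match.

'[06k06k06kbktbkt]cl1dbf06k06k6kbktktkck'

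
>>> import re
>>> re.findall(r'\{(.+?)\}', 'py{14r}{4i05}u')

The `?` after the quantifier makes it lazy — it takes as little as possible before letting the rest of the pattern try.
Matches: at [2:7] match '{14r}', group 1 = '14r'; at [7:13] match '{4i05}', group 1 = '4i05'.
One capturing group, so `findall` returns just the captured substring from each match — 2 in all.

['14r', '4i05']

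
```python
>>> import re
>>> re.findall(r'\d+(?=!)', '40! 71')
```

['40']

The `(?=…)`/`(?<=…)` assertion just peeks at neighbouring text; it doesn't advance the match position.
Matches: at [0:2] → '40'.
`findall` yields the raw match text (1 of them) because the pattern has no groups.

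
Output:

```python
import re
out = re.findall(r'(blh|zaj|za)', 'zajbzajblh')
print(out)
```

['zaj', 'zaj', 'blh']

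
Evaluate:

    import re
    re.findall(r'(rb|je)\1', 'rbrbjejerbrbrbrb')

`\1` has to match the exact text group 1 already captured.
Matches: at [0:4] match 'rbrb', group 1 = 'rb'; at [4:8] match 'jeje', group 1 = 'je'; at [8:12] match 'rbrb', group 1 = 'rb'; at [12:16] match 'rbrb', group 1 = 'rb'.
With a single group, `findall` returns only what that group captured — 4 items.

['rb', 'je', 'rb', 'rb']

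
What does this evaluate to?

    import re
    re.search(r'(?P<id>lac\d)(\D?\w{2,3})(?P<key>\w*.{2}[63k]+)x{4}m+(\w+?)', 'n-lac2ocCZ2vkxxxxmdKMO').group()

'lac2ocCZ2vkxxxxmd'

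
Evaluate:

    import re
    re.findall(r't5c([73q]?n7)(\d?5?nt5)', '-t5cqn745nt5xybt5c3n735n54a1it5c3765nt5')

Multiple groups make `findall` return tuples — one 2-tuple for the one match.

[('qn7', '45nt5')]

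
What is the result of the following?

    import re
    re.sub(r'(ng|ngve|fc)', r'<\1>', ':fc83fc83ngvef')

Branches in `(...|...)` are attempted left-to-right; the first branch that allows the whole pattern to succeed is taken.
`\1` in the replacement pulls in group 1's text for each match.

':<fc>83<fc>83<ng>vef'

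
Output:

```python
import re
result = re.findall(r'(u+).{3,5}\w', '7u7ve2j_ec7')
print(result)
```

['u']

The pattern matches one or more of a literal 'u' (captured); then 3 to 5 of any character, then a word character.
Matches: at [1:8] match 'u7ve2j_', group 1 = 'u'.
`findall` collects group 1 from the one match (1 total).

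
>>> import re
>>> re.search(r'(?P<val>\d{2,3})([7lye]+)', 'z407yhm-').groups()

The match spans [1:5] → '407y'.
Captured: group 1 = '407', group 2 = 'y'.

('407', 'y')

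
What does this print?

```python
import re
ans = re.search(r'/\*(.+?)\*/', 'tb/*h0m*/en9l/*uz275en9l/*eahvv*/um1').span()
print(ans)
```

(2, 9)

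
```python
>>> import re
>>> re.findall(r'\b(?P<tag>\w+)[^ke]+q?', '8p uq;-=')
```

The pattern matches a word boundary (`\b`, zero-width); then one or more of a word character (captured as 'tag'); then one or more of any character except [ke], then optionally the literal 'q'.
Walking the string: at [0:8] match '8p uq;-=', group 1 = '8p'.
`findall` collects group 1 from the one match (1 total).

['8p']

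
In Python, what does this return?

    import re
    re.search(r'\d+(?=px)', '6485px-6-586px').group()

The lookaround is zero-width — it requires the adjacent text to match without consuming it, so the asserted text isn't part of the match.
Unlike `match`, `search` isn't anchored — it looks for the pattern anywhere in the string.
The match spans [0:4] → '6485'.

'6485'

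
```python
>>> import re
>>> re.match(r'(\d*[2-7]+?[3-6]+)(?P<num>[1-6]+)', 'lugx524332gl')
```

None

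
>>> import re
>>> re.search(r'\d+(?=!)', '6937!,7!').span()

(0, 4)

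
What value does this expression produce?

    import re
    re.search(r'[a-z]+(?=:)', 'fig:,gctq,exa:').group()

The `(?=…)`/`(?<=…)` assertion just peeks at neighbouring text; it doesn't advance the match position.
The match spans [0:3] → 'fig'.

'fig'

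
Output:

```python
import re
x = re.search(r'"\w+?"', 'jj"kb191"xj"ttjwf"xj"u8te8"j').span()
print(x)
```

The match spans [2:9] → '"kb191"'.

(2, 9)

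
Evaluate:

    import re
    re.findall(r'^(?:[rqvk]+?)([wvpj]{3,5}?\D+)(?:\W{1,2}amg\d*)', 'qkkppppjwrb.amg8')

['ppppjwrb']

This matches anchored at the start of the string; then one or more of one of [rqvk] (lazy) (non-capturing group); then 3 to 5 of one of [wvpj] (lazy), then one or more of a non-digit (captured); then 1 to 2 of a non-word character, then the literal 'amg', then zero or more of a digit (non-capturing group).
Because there's exactly one group, `findall` drops the full match and keeps group 1 from the one hit.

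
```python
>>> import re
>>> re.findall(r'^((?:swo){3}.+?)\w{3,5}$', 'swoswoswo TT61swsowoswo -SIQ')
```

['swoswoswo TT61swsowoswo -']

This matches anchored at the start of the string; then the literal 'swo' repeated 3 times, then one or more of any character (lazy) (captured); then 3 to 5 of a word character; then anchored at the end.
One capturing group, so `findall` returns just the captured substring from the one match — 1 in all.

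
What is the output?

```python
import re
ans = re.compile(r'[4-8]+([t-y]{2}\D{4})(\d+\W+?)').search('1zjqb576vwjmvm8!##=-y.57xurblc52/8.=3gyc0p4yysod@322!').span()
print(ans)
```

Lazy quantifiers expand one character at a time until the remainder of the pattern can match.
The match spans [5:16] → '576vwjmvm8!'.

(5, 16)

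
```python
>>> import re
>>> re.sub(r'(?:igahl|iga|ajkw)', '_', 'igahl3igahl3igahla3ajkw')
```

'_3_3_a3_'

The regex engine tests alternatives in the order written; an earlier branch that matches wins even if a later one would match more.
Matches: at [0:5] → 'igahl'; at [6:11] → 'igahl'; at [12:17] → 'igahl'; at [19:23] → 'ajkw'.
Every occurrence is swapped for '_'.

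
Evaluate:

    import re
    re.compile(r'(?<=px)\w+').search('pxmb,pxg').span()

The lookaround is zero-width — it requires the adjacent text to match without consuming it, so the asserted text isn't part of the match.
`re.search` tries every starting position until one works.
The match spans [2:4] → 'mb'.

(2, 4)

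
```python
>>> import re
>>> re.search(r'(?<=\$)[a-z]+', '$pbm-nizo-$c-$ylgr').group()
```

The `(?=…)`/`(?<=…)` assertion just peeks at neighbouring text; it doesn't advance the match position.
Unlike `match`, `search` isn't anchored — it looks for the pattern anywhere in the string.
The match spans [1:4] → 'pbm'.

'pbm'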